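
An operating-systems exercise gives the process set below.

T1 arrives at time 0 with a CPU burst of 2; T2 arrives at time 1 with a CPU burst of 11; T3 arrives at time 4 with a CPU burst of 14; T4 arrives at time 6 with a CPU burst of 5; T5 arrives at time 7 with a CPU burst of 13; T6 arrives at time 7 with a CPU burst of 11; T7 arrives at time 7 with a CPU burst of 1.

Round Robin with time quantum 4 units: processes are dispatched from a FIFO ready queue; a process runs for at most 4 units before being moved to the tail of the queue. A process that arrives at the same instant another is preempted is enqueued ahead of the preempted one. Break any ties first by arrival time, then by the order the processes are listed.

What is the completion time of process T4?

32

Schedule: | T1 0-2 | T2 2-6 | T3 6-10 | T4 10-14 | T2 14-18 | T5 18-22 | T6 22-26 | T7 26-27 | T3 27-31 | T4 31-32 | T2 32-35 | T5 35-39 | T6 39-43 | T3 43-47 | T5 47-51 | T6 51-54 | T3 54-56 | T5 56-57 |
Completion: T1=2  T2=35  T3=56  T4=32  T5=57  T6=54  T7=27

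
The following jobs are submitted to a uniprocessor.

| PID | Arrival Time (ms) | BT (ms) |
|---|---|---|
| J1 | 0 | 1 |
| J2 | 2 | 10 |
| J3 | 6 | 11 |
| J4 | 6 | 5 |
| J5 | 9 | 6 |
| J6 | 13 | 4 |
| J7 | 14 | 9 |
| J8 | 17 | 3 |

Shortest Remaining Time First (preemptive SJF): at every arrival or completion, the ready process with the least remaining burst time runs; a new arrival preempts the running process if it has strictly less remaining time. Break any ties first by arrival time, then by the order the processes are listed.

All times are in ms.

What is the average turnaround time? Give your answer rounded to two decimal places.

Timeline: | J1 0-1 | idle 1-2 | J2 2-6 | J4 6-11 | J2 11-17 | J8 17-20 | J6 20-24 | J5 24-30 | J7 30-39 | J3 39-50 |
Completion: J1=1  J2=17  J3=50  J4=11  J5=30  J6=24  J7=39  J8=20
Turnaround (C−A): J1=1  J2=15  J3=44  J4=5  J5=21  J6=11  J7=25  J8=3
Turnaround times: J1=1, J2=15, J3=44, J4=5, J5=21, J6=11, J7=25, J8=3
Average turnaround = (1+15+44+5+21+11+25+3) / 8 = 125/8 = 15.63

15.63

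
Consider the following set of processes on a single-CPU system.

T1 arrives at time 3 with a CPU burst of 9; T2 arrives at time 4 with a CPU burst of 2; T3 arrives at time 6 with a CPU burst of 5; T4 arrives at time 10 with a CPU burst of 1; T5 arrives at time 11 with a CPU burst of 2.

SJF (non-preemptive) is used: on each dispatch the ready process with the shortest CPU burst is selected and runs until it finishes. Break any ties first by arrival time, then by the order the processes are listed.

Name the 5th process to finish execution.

T3

Timeline: | idle 0-3 | T1 3-12 | T4 12-13 | T2 13-15 | T5 15-17 | T3 17-22 |
Completion: T1=12  T2=15  T3=22  T4=13  T5=17
Turnaround (C−A): T1=9  T2=11  T3=16  T4=3  T5=6
Finish order: T1 → T4 → T2 → T5 → T3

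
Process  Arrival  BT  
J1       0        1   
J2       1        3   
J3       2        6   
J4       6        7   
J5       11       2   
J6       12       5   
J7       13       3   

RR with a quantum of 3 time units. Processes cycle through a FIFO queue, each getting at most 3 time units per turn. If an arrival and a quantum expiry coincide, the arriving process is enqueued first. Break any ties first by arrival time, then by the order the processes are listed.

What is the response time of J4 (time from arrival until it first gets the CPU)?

1

Gantt: | J1 0-1 | J2 1-4 | J3 4-7 | J4 7-10 | J3 10-13 | J4 13-16 | J5 16-18 | J6 18-21 | J7 21-24 | J4 24-25 | J6 25-27 |
Completion: J1=1  J2=4  J3=13  J4=25  J5=18  J6=27  J7=24
Turnaround (C−A): J1=1  J2=3  J3=11  J4=19  J5=7  J6=15  J7=11
Response(J4) = first start − arrival = 7 − 6 = 1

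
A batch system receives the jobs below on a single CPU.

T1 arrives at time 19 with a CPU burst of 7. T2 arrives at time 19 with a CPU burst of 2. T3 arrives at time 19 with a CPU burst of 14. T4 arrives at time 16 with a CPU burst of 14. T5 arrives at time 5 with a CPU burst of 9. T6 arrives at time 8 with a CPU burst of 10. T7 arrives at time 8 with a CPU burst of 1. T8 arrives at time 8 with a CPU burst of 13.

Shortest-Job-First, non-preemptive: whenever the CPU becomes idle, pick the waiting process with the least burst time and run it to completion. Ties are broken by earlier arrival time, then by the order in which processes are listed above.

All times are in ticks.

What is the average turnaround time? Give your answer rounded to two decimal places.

Timeline: | idle 0-5 | T5 5-14 | T7 14-15 | T6 15-25 | T2 25-27 | T1 27-34 | T8 34-47 | T4 47-61 | T3 61-75 |
Completion: T1=34  T2=27  T3=75  T4=61  T5=14  T6=25  T7=15  T8=47
Turnaround (C−A): T1=15  T2=8  T3=56  T4=45  T5=9  T6=17  T7=7  T8=39
Turnaround times: T1=15, T2=8, T3=56, T4=45, T5=9, T6=17, T7=7, T8=39
Average turnaround = (15+8+56+45+9+17+7+39) / 8 = 196/8 = 24.50

24.50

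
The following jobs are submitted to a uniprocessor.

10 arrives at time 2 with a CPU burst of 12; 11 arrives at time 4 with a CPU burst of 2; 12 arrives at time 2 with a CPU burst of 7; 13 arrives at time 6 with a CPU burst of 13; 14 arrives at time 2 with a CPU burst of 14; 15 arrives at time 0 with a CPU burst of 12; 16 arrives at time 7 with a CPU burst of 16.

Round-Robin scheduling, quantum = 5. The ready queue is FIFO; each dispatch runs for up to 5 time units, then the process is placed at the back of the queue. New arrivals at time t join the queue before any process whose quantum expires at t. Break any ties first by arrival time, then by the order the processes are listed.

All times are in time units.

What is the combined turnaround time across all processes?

Timeline: | 15 0-5 | 10 5-10 | 12 10-15 | 14 15-20 | 11 20-22 | 15 22-27 | 13 27-32 | 16 32-37 | 10 37-42 | 12 42-44 | 14 44-49 | 15 49-51 | 13 51-56 | 16 56-61 | 10 61-63 | 14 63-67 | 13 67-70 | 16 70-76 |
Completion: 10=63  11=22  12=44  13=70  14=67  15=51  16=76
Turnaround (C−A): 10=61  11=18  12=42  13=64  14=65  15=51  16=69
Turnaround = completion − arrival: 10=61, 11=18, 12=42, 13=64, 14=65, 15=51, 16=69
Total turnaround = 61 + 18 + 42 + 64 + 65 + 51 + 69 = 370

370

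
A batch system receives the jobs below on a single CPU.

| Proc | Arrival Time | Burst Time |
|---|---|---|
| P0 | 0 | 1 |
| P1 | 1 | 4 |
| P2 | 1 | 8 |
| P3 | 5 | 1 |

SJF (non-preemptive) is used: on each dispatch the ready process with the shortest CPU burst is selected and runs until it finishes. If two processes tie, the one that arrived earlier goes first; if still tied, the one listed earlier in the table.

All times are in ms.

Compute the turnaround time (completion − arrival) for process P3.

1

Gantt: | P0 0-1 | P1 1-5 | P3 5-6 | P2 6-14 |
Completion: P0=1  P1=5  P2=14  P3=6
Turnaround (C−A): P0=1  P1=4  P2=13  P3=1
Turnaround(P3) = completion − arrival = 6 − 5 = 1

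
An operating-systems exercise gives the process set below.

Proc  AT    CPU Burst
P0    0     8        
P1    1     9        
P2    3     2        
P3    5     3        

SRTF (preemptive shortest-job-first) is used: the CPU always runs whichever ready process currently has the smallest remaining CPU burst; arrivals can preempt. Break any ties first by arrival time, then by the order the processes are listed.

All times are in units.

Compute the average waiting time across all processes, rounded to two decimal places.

Gantt: | P0 0-3 | P2 3-5 | P3 5-8 | P0 8-13 | P1 13-22 |
Completion: P0=13  P1=22  P2=5  P3=8
Waiting times: P0=5, P1=12, P2=0, P3=0
Average waiting = (5+12+0+0) / 4 = 17/4 = 4.25

4.25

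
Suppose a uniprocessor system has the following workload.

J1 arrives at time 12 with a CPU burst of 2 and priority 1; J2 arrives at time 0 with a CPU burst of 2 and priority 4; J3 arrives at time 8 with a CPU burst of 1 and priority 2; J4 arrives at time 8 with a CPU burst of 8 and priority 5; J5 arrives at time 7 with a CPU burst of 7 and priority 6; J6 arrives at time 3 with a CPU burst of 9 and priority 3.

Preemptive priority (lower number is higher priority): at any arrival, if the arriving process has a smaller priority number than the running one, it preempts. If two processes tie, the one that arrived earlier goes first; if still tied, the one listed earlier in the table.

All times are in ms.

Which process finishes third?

J1

Gantt: | J2 0-2 | idle 2-3 | J6 3-8 | J3 8-9 | J6 9-12 | J1 12-14 | J6 14-15 | J4 15-23 | J5 23-30 |
Completion: J1=14  J2=2  J3=9  J4=23  J5=30  J6=15
Turnaround (C−A): J1=2  J2=2  J3=1  J4=15  J5=23  J6=12
Finish order: J2 → J3 → J1 → J6 → J4 → J5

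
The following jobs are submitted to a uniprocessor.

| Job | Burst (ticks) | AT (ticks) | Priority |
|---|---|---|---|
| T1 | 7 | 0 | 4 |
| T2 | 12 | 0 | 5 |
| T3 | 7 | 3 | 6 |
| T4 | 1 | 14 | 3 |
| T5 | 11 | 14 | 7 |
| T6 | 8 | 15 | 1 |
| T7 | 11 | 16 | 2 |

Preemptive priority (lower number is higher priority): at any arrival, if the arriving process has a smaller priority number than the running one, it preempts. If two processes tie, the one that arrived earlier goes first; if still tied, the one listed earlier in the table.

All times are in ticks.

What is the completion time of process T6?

Gantt: | T1 0-7 | T2 7-14 | T4 14-15 | T6 15-23 | T7 23-34 | T2 34-39 | T3 39-46 | T5 46-57 |
Completion: T1=7  T2=39  T3=46  T4=15  T5=57  T6=23  T7=34
Turnaround (C−A): T1=7  T2=39  T3=43  T4=1  T5=43  T6=8  T7=18

23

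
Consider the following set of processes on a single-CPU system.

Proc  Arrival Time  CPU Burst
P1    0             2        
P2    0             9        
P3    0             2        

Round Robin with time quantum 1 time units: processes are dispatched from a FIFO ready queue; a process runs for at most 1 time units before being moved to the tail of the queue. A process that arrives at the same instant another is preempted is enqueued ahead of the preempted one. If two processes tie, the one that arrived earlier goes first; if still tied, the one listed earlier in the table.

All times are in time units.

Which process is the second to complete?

Schedule: | P1 0-1 | P2 1-2 | P3 2-3 | P1 3-4 | P2 4-5 | P3 5-6 | P2 6-13 |
Completion: P1=4  P2=13  P3=6
Turnaround (C−A): P1=4  P2=13  P3=6
Finish order: P1 → P3 → P2

P3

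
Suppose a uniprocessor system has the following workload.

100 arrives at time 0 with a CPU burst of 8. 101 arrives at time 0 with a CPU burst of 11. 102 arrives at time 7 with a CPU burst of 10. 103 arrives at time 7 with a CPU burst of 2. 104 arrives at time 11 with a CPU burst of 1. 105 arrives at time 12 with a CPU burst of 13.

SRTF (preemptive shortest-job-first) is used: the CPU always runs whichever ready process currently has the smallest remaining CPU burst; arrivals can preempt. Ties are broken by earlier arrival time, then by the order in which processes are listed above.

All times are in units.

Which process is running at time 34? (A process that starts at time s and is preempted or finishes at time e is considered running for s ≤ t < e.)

105

Schedule: | 100 0-8 | 103 8-10 | 102 10-11 | 104 11-12 | 102 12-21 | 101 21-32 | 105 32-45 |
Completion: 100=8  101=32  102=21  103=10  104=12  105=45
Turnaround (C−A): 100=8  101=32  102=14  103=3  104=1  105=33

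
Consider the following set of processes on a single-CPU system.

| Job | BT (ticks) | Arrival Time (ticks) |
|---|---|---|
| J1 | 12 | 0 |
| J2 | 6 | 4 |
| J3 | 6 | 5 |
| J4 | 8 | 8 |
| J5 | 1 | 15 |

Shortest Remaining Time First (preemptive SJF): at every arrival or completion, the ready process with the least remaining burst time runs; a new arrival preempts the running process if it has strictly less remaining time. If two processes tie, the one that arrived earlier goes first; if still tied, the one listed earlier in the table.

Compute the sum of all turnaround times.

69

Timeline: | J1 0-4 | J2 4-10 | J3 10-16 | J5 16-17 | J1 17-25 | J4 25-33 |
Completion: J1=25  J2=10  J3=16  J4=33  J5=17
Turnaround = completion − arrival: J1=25, J2=6, J3=11, J4=25, J5=2
Total turnaround = 25 + 6 + 11 + 25 + 2 = 69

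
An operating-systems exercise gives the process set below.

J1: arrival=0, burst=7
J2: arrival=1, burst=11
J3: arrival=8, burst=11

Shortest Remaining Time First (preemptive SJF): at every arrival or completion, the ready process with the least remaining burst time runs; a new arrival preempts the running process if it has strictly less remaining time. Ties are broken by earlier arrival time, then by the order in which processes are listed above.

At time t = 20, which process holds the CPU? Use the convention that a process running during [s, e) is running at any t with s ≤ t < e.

J3

Gantt: | J1 0-7 | J2 7-18 | J3 18-29 |
Completion: J1=7  J2=18  J3=29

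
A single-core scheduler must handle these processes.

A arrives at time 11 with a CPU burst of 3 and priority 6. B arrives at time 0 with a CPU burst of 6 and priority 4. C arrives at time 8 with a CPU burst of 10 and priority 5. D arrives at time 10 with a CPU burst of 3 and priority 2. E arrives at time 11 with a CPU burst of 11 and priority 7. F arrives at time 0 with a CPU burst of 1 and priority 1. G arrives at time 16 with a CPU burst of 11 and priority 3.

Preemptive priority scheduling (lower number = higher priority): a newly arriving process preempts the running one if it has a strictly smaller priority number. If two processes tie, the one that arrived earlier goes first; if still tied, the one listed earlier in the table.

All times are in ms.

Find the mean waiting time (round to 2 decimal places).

8.57

Gantt: | F 0-1 | B 1-7 | idle 7-8 | C 8-10 | D 10-13 | C 13-16 | G 16-27 | C 27-32 | A 32-35 | E 35-46 |
Completion: A=35  B=7  C=32  D=13  E=46  F=1  G=27
Turnaround (C−A): A=24  B=7  C=24  D=3  E=35  F=1  G=11
Waiting times: A=21, B=1, C=14, D=0, E=24, F=0, G=0
Average waiting = (21+1+14+0+24+0+0) / 7 = 60/7 = 8.57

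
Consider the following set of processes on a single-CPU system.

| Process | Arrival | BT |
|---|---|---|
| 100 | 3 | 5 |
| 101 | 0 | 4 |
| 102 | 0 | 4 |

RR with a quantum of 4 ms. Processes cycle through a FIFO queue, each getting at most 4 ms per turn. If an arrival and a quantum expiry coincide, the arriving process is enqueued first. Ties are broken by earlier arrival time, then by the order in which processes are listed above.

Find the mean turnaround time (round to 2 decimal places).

7.33

Schedule: | 101 0-4 | 102 4-8 | 100 8-13 |
Completion: 100=13  101=4  102=8
Turnaround times: 100=10, 101=4, 102=8
Average turnaround = (10+4+8) / 3 = 22/3 = 7.33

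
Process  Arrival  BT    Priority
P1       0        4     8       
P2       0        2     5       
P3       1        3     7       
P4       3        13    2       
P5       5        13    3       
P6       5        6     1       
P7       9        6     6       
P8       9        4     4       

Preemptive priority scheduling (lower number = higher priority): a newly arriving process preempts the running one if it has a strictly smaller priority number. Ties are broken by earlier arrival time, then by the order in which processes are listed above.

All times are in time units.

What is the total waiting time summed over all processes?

169

Timeline: | P2 0-2 | P3 2-3 | P4 3-5 | P6 5-11 | P4 11-22 | P5 22-35 | P8 35-39 | P7 39-45 | P3 45-47 | P1 47-51 |
Completion: P1=51  P2=2  P3=47  P4=22  P5=35  P6=11  P7=45  P8=39
Waiting = turnaround − burst: P1=47, P2=0, P3=43, P4=6, P5=17, P6=0, P7=30, P8=26
Total waiting = 47 + 0 + 43 + 6 + 17 + 0 + 30 + 26 = 169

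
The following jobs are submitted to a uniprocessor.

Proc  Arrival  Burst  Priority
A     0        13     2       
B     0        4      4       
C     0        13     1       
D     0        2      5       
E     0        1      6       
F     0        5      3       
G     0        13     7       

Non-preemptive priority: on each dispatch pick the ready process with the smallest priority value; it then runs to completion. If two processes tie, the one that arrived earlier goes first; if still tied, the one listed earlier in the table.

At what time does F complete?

31

Schedule: | C 0-13 | A 13-26 | F 26-31 | B 31-35 | D 35-37 | E 37-38 | G 38-51 |
Completion: A=26  B=35  C=13  D=37  E=38  F=31  G=51
Turnaround (C−A): A=26  B=35  C=13  D=37  E=38  F=31  G=51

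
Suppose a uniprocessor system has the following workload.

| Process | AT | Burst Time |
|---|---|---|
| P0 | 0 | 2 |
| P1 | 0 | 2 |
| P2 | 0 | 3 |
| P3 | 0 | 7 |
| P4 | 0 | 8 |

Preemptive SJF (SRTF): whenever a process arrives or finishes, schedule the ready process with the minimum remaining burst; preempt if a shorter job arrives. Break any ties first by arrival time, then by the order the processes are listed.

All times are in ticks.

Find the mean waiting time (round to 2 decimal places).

5.40

Schedule: | P0 0-2 | P1 2-4 | P2 4-7 | P3 7-14 | P4 14-22 |
Completion: P0=2  P1=4  P2=7  P3=14  P4=22
Turnaround (C−A): P0=2  P1=4  P2=7  P3=14  P4=22
Waiting times: P0=0, P1=2, P2=4, P3=7, P4=14
Average waiting = (0+2+4+7+14) / 5 = 27/5 = 5.40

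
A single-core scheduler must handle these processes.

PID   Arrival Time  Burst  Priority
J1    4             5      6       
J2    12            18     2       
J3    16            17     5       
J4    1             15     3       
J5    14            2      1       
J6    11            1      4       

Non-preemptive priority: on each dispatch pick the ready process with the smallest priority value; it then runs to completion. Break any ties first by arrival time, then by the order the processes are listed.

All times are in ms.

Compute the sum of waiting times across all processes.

104

Schedule: | idle 0-1 | J4 1-16 | J5 16-18 | J2 18-36 | J6 36-37 | J3 37-54 | J1 54-59 |
Completion: J1=59  J2=36  J3=54  J4=16  J5=18  J6=37
Waiting = turnaround − burst: J1=50, J2=6, J3=21, J4=0, J5=2, J6=25
Total waiting = 50 + 6 + 21 + 0 + 2 + 25 = 104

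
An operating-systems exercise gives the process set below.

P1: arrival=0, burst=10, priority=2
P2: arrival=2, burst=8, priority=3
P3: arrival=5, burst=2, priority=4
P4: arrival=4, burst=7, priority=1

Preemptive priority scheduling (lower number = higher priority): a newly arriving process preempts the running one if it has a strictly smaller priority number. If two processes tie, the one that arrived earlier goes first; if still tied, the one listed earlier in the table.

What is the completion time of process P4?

Schedule: | P1 0-4 | P4 4-11 | P1 11-17 | P2 17-25 | P3 25-27 |
Completion: P1=17  P2=25  P3=27  P4=11

11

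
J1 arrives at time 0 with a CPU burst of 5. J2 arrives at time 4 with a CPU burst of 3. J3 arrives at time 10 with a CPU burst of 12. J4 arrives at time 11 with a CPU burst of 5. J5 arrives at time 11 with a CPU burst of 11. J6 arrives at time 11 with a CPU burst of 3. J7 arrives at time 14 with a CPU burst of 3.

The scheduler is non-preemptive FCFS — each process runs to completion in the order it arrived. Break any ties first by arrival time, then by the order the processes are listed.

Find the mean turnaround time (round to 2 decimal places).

Timeline: | J1 0-5 | J2 5-8 | idle 8-10 | J3 10-22 | J4 22-27 | J5 27-38 | J6 38-41 | J7 41-44 |
Completion: J1=5  J2=8  J3=22  J4=27  J5=38  J6=41  J7=44
Turnaround times: J1=5, J2=4, J3=12, J4=16, J5=27, J6=30, J7=30
Average turnaround = (5+4+12+16+27+30+30) / 7 = 124/7 = 17.71

17.71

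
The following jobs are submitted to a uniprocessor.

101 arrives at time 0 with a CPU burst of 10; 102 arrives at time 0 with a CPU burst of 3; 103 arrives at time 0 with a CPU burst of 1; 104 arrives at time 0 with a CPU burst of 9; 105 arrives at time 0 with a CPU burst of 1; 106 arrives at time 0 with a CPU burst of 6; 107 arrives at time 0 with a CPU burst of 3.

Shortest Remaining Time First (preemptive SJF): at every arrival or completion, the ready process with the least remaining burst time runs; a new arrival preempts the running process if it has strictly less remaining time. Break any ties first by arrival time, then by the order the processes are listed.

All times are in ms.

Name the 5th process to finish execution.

Timeline: | 103 0-1 | 105 1-2 | 102 2-5 | 107 5-8 | 106 8-14 | 104 14-23 | 101 23-33 |
Completion: 101=33  102=5  103=1  104=23  105=2  106=14  107=8
Turnaround (C−A): 101=33  102=5  103=1  104=23  105=2  106=14  107=8
Finish order: 103 → 105 → 102 → 107 → 106 → 104 → 101

106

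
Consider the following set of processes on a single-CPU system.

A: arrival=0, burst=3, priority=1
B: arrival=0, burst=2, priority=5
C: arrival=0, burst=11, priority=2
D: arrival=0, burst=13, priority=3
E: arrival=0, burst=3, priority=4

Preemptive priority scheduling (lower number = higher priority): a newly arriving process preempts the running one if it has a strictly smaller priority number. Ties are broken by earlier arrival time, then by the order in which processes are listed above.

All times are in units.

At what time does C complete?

Timeline: | A 0-3 | C 3-14 | D 14-27 | E 27-30 | B 30-32 |
Completion: A=3  B=32  C=14  D=27  E=30

14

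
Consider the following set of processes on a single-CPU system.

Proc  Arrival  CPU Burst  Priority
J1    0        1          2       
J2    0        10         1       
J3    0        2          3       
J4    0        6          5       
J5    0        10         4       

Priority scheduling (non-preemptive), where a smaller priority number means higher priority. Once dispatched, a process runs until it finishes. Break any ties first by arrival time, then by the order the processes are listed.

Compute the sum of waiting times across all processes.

57

Schedule: | J2 0-10 | J1 10-11 | J3 11-13 | J5 13-23 | J4 23-29 |
Completion: J1=11  J2=10  J3=13  J4=29  J5=23
Waiting = turnaround − burst: J1=10, J2=0, J3=11, J4=23, J5=13
Total waiting = 10 + 0 + 11 + 23 + 13 = 57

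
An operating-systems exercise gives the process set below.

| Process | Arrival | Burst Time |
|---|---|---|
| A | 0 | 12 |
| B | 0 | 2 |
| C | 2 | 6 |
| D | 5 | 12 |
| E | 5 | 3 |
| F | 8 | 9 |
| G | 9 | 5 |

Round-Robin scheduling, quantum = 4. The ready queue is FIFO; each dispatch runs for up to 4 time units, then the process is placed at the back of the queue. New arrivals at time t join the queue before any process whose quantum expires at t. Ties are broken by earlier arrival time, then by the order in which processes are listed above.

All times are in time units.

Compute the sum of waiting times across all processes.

Timeline: | A 0-4 | B 4-6 | C 6-10 | A 10-14 | D 14-18 | E 18-21 | F 21-25 | G 25-29 | C 29-31 | A 31-35 | D 35-39 | F 39-43 | G 43-44 | D 44-48 | F 48-49 |
Completion: A=35  B=6  C=31  D=48  E=21  F=49  G=44
Waiting = turnaround − burst: A=23, B=4, C=23, D=31, E=13, F=32, G=30
Total waiting = 23 + 4 + 23 + 31 + 13 + 32 + 30 = 156

156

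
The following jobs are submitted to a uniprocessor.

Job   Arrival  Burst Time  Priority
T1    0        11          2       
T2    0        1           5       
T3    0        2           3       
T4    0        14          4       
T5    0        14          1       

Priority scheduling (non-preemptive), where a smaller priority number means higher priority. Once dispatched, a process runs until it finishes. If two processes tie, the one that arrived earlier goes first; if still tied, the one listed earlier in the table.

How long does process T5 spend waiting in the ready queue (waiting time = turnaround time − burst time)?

Schedule: | T5 0-14 | T1 14-25 | T3 25-27 | T4 27-41 | T2 41-42 |
Completion: T1=25  T2=42  T3=27  T4=41  T5=14
Turnaround (C−A): T1=25  T2=42  T3=27  T4=41  T5=14
Waiting(T5) = turnaround − burst = 14 − 14 = 0

0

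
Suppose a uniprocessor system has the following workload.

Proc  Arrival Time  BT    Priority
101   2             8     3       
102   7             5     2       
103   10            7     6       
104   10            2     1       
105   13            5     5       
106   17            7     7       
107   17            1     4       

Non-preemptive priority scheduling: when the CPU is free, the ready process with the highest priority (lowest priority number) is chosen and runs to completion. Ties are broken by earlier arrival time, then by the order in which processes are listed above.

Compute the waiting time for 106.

13

Timeline: | idle 0-2 | 101 2-10 | 104 10-12 | 102 12-17 | 107 17-18 | 105 18-23 | 103 23-30 | 106 30-37 |
Completion: 101=10  102=17  103=30  104=12  105=23  106=37  107=18
Turnaround (C−A): 101=8  102=10  103=20  104=2  105=10  106=20  107=1
Waiting(106) = turnaround − burst = 20 − 7 = 13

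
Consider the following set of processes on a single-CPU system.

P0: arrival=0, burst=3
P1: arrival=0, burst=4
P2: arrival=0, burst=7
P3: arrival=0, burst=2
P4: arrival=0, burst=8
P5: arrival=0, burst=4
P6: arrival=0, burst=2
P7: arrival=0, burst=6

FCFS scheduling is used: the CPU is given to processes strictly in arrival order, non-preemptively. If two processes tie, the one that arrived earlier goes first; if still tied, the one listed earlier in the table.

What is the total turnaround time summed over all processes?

Gantt: | P0 0-3 | P1 3-7 | P2 7-14 | P3 14-16 | P4 16-24 | P5 24-28 | P6 28-30 | P7 30-36 |
Completion: P0=3  P1=7  P2=14  P3=16  P4=24  P5=28  P6=30  P7=36
Turnaround = completion − arrival: P0=3, P1=7, P2=14, P3=16, P4=24, P5=28, P6=30, P7=36
Total turnaround = 3 + 7 + 14 + 16 + 24 + 28 + 30 + 36 = 158

158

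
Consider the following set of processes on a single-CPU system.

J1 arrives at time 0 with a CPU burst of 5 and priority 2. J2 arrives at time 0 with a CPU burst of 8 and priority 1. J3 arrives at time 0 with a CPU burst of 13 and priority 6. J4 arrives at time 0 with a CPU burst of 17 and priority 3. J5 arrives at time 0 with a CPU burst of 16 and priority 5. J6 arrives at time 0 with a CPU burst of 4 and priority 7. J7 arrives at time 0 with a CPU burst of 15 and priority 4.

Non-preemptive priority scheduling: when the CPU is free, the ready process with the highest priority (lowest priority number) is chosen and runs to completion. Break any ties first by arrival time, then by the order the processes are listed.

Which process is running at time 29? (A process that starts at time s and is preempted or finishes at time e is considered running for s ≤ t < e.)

J4

Schedule: | J2 0-8 | J1 8-13 | J4 13-30 | J7 30-45 | J5 45-61 | J3 61-74 | J6 74-78 |
Completion: J1=13  J2=8  J3=74  J4=30  J5=61  J6=78  J7=45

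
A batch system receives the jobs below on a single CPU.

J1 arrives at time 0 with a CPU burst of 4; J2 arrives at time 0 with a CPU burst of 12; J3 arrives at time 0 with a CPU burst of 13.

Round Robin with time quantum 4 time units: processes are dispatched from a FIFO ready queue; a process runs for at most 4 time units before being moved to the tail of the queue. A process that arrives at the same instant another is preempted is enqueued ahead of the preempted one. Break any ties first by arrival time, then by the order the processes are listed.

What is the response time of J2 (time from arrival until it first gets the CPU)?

Schedule: | J1 0-4 | J2 4-8 | J3 8-12 | J2 12-16 | J3 16-20 | J2 20-24 | J3 24-29 |
Completion: J1=4  J2=24  J3=29
Turnaround (C−A): J1=4  J2=24  J3=29
Response(J2) = first start − arrival = 4 − 0 = 4

4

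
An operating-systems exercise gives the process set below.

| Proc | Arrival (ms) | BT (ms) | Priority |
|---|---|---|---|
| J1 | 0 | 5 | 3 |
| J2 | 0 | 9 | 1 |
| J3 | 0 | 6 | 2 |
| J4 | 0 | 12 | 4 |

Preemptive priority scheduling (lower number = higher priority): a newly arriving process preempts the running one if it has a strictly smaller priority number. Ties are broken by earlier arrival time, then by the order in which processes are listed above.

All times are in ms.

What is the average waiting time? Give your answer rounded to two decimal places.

Gantt: | J2 0-9 | J3 9-15 | J1 15-20 | J4 20-32 |
Completion: J1=20  J2=9  J3=15  J4=32
Waiting times: J1=15, J2=0, J3=9, J4=20
Average waiting = (15+0+9+20) / 4 = 44/4 = 11.00

11.00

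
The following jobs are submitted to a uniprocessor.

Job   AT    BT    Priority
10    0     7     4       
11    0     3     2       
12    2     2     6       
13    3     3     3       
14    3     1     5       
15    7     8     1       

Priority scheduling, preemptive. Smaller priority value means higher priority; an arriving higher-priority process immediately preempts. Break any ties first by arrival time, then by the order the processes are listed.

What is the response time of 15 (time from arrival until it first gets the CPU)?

Gantt: | 11 0-3 | 13 3-6 | 10 6-7 | 15 7-15 | 10 15-21 | 14 21-22 | 12 22-24 |
Completion: 10=21  11=3  12=24  13=6  14=22  15=15
Response(15) = first start − arrival = 7 − 7 = 0

0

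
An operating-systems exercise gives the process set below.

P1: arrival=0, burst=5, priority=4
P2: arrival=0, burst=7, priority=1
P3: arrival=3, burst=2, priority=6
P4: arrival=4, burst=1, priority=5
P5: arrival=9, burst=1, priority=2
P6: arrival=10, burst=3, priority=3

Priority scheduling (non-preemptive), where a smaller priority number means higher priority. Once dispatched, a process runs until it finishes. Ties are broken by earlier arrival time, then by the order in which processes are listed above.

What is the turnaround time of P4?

13

Schedule: | P2 0-7 | P1 7-12 | P5 12-13 | P6 13-16 | P4 16-17 | P3 17-19 |
Completion: P1=12  P2=7  P3=19  P4=17  P5=13  P6=16
Turnaround (C−A): P1=12  P2=7  P3=16  P4=13  P5=4  P6=6
Turnaround(P4) = completion − arrival = 17 − 4 = 13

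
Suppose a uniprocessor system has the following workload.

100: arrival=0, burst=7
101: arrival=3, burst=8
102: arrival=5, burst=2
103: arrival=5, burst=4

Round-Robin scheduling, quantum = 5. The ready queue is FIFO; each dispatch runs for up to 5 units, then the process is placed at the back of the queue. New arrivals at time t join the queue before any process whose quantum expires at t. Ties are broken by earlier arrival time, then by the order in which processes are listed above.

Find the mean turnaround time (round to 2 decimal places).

Gantt: | 100 0-5 | 101 5-10 | 102 10-12 | 103 12-16 | 100 16-18 | 101 18-21 |
Completion: 100=18  101=21  102=12  103=16
Turnaround (C−A): 100=18  101=18  102=7  103=11
Turnaround times: 100=18, 101=18, 102=7, 103=11
Average turnaround = (18+18+7+11) / 4 = 54/4 = 13.50

13.50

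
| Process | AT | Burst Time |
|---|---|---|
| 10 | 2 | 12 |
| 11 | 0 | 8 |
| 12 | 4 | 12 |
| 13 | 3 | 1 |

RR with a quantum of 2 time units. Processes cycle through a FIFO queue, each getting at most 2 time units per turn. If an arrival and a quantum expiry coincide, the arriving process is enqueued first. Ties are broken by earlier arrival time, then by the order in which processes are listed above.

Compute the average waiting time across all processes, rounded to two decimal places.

Gantt: | 11 0-2 | 10 2-4 | 11 4-6 | 13 6-7 | 12 7-9 | 10 9-11 | 11 11-13 | 12 13-15 | 10 15-17 | 11 17-19 | 12 19-21 | 10 21-23 | 12 23-25 | 10 25-27 | 12 27-29 | 10 29-31 | 12 31-33 |
Completion: 10=31  11=19  12=33  13=7
Waiting times: 10=17, 11=11, 12=17, 13=3
Average waiting = (17+11+17+3) / 4 = 48/4 = 12.00

12.00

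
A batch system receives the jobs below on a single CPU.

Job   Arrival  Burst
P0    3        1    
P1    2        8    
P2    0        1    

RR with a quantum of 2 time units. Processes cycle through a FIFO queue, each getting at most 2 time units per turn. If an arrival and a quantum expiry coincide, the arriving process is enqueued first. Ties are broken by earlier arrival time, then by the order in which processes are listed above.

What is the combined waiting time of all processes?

Gantt: | P2 0-1 | idle 1-2 | P1 2-4 | P0 4-5 | P1 5-11 |
Completion: P0=5  P1=11  P2=1
Turnaround (C−A): P0=2  P1=9  P2=1
Waiting = turnaround − burst: P0=1, P1=1, P2=0
Total waiting = 1 + 1 + 0 = 2

2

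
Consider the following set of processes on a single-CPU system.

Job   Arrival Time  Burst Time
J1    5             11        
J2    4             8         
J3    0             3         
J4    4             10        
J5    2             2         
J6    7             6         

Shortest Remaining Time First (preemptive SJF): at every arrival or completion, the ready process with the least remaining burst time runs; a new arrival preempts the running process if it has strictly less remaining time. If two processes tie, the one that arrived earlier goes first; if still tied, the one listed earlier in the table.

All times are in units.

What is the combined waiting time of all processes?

Schedule: | J3 0-3 | J5 3-5 | J2 5-13 | J6 13-19 | J4 19-29 | J1 29-40 |
Completion: J1=40  J2=13  J3=3  J4=29  J5=5  J6=19
Turnaround (C−A): J1=35  J2=9  J3=3  J4=25  J5=3  J6=12
Waiting = turnaround − burst: J1=24, J2=1, J3=0, J4=15, J5=1, J6=6
Total waiting = 24 + 1 + 0 + 15 + 1 + 6 = 47

47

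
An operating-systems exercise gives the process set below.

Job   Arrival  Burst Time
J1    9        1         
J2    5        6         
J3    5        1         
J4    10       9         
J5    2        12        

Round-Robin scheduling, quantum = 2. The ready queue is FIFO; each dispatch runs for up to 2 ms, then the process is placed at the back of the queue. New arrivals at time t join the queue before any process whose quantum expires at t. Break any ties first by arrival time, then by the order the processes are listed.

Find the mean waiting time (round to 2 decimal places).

Timeline: | idle 0-2 | J5 2-6 | J2 6-8 | J3 8-9 | J5 9-11 | J2 11-13 | J1 13-14 | J4 14-16 | J5 16-18 | J2 18-20 | J4 20-22 | J5 22-24 | J4 24-26 | J5 26-28 | J4 28-31 |
Completion: J1=14  J2=20  J3=9  J4=31  J5=28
Turnaround (C−A): J1=5  J2=15  J3=4  J4=21  J5=26
Waiting times: J1=4, J2=9, J3=3, J4=12, J5=14
Average waiting = (4+9+3+12+14) / 5 = 42/5 = 8.40

8.40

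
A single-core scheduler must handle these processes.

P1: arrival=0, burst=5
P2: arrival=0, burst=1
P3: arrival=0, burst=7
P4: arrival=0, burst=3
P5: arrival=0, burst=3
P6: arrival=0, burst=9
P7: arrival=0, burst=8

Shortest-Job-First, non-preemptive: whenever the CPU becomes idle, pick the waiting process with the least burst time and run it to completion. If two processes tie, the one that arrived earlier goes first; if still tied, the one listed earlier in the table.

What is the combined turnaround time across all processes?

106

Schedule: | P2 0-1 | P4 1-4 | P5 4-7 | P1 7-12 | P3 12-19 | P7 19-27 | P6 27-36 |
Completion: P1=12  P2=1  P3=19  P4=4  P5=7  P6=36  P7=27
Turnaround = completion − arrival: P1=12, P2=1, P3=19, P4=4, P5=7, P6=36, P7=27
Total turnaround = 12 + 1 + 19 + 4 + 7 + 36 + 27 = 106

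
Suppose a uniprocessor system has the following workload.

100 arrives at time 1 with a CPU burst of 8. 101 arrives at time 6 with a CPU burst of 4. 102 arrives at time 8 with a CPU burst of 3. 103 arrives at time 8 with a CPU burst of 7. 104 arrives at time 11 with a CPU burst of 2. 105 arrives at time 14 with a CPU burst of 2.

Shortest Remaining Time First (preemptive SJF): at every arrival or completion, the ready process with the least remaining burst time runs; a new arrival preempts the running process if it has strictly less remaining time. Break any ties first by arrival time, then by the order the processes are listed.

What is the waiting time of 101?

10

Gantt: | idle 0-1 | 100 1-9 | 102 9-12 | 104 12-14 | 105 14-16 | 101 16-20 | 103 20-27 |
Completion: 100=9  101=20  102=12  103=27  104=14  105=16
Waiting(101) = turnaround − burst = 14 − 4 = 10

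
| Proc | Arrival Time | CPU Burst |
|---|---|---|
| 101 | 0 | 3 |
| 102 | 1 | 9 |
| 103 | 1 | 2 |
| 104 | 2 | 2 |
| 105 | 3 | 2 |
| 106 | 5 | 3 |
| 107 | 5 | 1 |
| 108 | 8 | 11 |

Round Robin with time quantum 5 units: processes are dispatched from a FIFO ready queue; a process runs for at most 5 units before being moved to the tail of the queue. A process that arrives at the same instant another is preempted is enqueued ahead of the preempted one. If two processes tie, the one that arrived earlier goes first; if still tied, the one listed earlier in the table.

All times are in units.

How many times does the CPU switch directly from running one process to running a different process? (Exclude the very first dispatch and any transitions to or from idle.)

Schedule: | 101 0-3 | 102 3-8 | 103 8-10 | 104 10-12 | 105 12-14 | 106 14-17 | 107 17-18 | 108 18-23 | 102 23-27 | 108 27-33 |
Completion: 101=3  102=27  103=10  104=12  105=14  106=17  107=18  108=33

9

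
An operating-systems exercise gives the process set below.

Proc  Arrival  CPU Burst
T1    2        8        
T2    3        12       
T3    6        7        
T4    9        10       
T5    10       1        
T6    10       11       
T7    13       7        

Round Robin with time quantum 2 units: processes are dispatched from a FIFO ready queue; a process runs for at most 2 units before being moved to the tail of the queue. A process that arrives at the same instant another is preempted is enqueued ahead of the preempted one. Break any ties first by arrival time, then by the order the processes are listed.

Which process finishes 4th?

T2

Gantt: | idle 0-2 | T1 2-4 | T2 4-6 | T1 6-8 | T3 8-10 | T2 10-12 | T1 12-14 | T4 14-16 | T5 16-17 | T6 17-19 | T3 19-21 | T2 21-23 | T7 23-25 | T1 25-27 | T4 27-29 | T6 29-31 | T3 31-33 | T2 33-35 | T7 35-37 | T4 37-39 | T6 39-41 | T3 41-42 | T2 42-44 | T7 44-46 | T4 46-48 | T6 48-50 | T2 50-52 | T7 52-53 | T4 53-55 | T6 55-58 |
Completion: T1=27  T2=52  T3=42  T4=55  T5=17  T6=58  T7=53
Turnaround (C−A): T1=25  T2=49  T3=36  T4=46  T5=7  T6=48  T7=40
Finish order: T5 → T1 → T3 → T2 → T7 → T4 → T6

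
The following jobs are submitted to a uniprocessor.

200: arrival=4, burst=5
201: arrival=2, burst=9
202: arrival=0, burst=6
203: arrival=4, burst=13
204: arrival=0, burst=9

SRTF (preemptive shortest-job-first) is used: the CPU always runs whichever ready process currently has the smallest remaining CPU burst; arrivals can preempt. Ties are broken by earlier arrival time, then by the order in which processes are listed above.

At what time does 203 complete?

42

Timeline: | 202 0-6 | 200 6-11 | 204 11-20 | 201 20-29 | 203 29-42 |
Completion: 200=11  201=29  202=6  203=42  204=20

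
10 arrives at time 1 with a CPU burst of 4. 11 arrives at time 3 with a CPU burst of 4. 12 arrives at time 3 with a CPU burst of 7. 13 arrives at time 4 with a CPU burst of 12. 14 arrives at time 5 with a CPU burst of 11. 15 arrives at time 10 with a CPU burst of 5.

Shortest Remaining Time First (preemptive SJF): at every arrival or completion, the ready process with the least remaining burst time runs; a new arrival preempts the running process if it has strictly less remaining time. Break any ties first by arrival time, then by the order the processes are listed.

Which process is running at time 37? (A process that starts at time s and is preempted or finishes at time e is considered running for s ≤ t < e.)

Schedule: | idle 0-1 | 10 1-5 | 11 5-9 | 12 9-10 | 15 10-15 | 12 15-21 | 14 21-32 | 13 32-44 |
Completion: 10=5  11=9  12=21  13=44  14=32  15=15

13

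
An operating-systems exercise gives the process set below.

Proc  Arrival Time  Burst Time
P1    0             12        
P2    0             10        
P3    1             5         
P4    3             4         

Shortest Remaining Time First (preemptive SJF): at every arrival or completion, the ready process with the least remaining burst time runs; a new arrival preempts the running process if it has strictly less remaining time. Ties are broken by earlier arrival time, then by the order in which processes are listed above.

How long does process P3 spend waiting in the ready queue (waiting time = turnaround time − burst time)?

Schedule: | P2 0-1 | P3 1-6 | P4 6-10 | P2 10-19 | P1 19-31 |
Completion: P1=31  P2=19  P3=6  P4=10
Turnaround (C−A): P1=31  P2=19  P3=5  P4=7
Waiting(P3) = turnaround − burst = 5 − 5 = 0

0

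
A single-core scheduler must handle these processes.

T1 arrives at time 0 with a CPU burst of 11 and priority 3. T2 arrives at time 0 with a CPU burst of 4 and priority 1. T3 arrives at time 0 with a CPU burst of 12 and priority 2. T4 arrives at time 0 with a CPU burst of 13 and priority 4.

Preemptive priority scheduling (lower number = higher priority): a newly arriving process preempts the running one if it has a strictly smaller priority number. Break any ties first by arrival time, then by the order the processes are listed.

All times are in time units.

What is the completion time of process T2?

Schedule: | T2 0-4 | T3 4-16 | T1 16-27 | T4 27-40 |
Completion: T1=27  T2=4  T3=16  T4=40
Turnaround (C−A): T1=27  T2=4  T3=16  T4=40

4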